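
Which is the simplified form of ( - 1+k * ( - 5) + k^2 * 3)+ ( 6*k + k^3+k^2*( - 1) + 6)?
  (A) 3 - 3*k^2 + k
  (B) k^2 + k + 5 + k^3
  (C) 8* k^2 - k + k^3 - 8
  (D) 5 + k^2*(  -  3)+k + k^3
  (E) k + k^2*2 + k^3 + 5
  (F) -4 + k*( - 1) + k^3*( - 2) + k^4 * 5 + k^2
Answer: E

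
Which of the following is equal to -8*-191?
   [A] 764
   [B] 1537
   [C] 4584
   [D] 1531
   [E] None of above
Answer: E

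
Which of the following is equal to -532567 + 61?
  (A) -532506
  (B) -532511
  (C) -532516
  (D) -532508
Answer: A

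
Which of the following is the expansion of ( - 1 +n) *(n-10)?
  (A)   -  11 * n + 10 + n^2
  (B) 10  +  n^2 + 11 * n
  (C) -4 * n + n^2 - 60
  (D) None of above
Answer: A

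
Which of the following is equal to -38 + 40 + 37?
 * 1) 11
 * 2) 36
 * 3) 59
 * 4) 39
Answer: 4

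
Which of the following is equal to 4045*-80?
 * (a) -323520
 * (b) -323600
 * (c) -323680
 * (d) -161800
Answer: b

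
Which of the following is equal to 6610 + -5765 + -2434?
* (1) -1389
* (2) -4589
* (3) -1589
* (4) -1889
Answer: 3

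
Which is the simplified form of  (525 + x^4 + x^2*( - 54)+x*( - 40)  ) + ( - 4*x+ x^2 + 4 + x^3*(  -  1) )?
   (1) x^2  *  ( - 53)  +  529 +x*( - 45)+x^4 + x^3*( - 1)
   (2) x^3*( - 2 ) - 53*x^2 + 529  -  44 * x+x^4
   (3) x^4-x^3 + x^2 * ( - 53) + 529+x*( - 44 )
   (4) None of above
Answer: 3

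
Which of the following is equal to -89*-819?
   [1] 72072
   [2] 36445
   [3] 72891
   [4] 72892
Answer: 3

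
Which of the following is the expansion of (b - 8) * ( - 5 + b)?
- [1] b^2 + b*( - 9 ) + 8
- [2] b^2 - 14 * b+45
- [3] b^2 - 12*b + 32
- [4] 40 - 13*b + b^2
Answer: 4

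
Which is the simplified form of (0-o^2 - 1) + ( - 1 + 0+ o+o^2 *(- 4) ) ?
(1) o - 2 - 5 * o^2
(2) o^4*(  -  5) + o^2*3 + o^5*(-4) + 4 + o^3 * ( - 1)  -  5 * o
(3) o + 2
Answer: 1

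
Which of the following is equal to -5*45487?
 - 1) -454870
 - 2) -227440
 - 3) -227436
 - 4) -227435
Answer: 4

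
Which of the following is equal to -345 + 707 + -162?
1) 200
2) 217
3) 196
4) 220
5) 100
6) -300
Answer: 1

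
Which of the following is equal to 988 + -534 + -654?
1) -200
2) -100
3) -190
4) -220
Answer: 1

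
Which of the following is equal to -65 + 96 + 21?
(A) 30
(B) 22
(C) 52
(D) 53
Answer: C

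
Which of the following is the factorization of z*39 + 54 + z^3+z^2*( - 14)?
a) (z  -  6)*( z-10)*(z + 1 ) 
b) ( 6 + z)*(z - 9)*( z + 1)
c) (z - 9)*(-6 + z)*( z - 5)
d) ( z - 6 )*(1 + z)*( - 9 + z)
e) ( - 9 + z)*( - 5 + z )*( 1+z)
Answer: d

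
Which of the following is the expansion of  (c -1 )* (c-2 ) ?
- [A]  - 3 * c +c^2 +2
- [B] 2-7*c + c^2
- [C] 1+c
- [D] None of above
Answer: A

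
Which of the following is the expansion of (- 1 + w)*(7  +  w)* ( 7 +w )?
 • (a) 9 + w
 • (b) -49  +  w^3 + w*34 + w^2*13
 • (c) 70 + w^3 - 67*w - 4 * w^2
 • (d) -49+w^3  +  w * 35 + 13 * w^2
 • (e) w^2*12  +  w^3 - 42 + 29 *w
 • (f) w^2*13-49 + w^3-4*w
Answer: d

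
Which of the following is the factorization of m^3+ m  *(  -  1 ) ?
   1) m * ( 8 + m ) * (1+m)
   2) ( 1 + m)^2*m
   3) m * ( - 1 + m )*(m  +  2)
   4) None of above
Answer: 4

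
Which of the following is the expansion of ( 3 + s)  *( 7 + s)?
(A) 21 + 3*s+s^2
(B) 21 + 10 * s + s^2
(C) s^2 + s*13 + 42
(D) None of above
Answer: B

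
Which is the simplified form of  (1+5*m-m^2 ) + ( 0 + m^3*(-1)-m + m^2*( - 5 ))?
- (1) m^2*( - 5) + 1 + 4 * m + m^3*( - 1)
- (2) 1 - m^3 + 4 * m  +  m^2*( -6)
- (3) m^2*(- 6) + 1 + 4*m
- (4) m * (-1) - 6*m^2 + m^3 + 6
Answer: 2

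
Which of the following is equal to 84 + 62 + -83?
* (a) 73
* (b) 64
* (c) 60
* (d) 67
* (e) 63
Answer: e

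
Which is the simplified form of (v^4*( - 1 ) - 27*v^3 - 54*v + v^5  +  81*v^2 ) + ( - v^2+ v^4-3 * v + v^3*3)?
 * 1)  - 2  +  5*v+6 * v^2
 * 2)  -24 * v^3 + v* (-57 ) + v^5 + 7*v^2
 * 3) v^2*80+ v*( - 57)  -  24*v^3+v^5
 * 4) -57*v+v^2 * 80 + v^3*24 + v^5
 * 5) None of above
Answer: 3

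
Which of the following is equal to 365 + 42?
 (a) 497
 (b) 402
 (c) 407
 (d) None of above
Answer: c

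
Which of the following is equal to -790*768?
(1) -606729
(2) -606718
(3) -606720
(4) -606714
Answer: 3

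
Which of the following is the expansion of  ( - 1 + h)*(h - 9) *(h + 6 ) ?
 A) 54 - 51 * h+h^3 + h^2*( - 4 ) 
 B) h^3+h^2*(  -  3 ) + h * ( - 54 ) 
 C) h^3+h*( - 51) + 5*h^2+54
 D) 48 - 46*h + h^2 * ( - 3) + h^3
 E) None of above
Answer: A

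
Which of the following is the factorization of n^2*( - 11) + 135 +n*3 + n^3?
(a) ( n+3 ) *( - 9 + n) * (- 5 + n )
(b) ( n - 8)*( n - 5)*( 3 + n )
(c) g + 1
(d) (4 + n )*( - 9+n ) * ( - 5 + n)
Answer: a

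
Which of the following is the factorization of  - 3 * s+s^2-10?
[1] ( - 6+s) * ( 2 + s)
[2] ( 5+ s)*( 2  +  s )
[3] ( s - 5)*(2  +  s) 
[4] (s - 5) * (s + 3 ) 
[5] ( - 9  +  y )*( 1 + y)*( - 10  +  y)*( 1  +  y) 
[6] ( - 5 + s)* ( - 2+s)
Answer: 3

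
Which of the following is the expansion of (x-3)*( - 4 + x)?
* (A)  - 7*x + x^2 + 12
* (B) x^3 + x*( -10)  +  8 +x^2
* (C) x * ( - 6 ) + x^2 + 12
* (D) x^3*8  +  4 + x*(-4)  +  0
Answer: A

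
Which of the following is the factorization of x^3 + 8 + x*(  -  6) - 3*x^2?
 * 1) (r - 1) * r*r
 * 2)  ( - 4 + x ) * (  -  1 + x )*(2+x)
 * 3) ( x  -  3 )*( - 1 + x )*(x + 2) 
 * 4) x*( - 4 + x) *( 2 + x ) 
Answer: 2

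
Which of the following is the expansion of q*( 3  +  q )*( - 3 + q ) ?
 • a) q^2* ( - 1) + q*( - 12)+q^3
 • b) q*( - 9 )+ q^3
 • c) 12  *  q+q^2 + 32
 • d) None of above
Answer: b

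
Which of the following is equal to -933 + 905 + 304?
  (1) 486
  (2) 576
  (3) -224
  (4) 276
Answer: 4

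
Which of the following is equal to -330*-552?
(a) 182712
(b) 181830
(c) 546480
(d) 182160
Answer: d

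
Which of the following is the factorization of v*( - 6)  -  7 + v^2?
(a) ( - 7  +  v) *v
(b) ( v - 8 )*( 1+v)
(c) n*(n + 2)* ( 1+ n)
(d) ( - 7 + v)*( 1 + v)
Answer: d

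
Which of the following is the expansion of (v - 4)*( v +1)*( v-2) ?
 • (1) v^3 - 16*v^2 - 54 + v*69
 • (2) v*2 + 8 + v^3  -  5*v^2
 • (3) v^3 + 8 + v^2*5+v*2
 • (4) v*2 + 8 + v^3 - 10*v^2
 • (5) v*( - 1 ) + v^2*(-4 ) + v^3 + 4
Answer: 2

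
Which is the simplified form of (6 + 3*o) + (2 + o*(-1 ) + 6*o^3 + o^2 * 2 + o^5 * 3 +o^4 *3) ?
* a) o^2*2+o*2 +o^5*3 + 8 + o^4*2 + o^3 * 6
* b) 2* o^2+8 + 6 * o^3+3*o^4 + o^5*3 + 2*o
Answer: b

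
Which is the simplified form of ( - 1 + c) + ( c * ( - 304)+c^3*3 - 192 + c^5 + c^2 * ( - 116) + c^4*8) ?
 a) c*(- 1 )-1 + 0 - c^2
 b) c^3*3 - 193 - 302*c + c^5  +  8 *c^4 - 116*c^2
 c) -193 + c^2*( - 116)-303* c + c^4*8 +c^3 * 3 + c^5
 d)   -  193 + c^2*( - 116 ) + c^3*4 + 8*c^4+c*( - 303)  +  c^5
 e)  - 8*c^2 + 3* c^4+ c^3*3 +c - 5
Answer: c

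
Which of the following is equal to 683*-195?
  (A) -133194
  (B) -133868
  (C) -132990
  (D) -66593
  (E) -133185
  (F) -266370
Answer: E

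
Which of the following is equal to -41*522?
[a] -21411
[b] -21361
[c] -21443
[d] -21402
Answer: d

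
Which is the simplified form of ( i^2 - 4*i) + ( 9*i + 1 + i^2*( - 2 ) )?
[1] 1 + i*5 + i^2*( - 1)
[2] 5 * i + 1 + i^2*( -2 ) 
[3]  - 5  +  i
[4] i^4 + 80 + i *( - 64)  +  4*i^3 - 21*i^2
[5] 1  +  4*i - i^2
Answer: 1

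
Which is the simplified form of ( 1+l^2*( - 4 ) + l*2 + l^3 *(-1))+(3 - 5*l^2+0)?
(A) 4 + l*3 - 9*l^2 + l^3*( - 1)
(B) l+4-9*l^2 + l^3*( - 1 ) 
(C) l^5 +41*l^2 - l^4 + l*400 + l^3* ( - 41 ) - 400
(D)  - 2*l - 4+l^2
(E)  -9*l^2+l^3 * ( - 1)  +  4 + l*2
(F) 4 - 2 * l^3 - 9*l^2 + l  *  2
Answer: E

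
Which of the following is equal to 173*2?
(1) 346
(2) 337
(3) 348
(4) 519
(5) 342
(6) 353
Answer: 1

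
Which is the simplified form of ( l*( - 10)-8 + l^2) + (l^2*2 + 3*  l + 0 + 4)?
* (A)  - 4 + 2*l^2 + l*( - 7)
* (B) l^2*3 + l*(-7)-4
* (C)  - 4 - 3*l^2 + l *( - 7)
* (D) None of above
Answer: B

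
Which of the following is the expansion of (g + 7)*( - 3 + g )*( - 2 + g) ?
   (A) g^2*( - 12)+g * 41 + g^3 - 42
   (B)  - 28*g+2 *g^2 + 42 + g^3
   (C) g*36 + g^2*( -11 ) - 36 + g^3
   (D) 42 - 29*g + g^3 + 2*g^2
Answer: D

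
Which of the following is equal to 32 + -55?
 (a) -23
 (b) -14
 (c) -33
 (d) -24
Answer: a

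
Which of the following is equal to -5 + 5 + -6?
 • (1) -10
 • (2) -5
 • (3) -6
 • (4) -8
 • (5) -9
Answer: 3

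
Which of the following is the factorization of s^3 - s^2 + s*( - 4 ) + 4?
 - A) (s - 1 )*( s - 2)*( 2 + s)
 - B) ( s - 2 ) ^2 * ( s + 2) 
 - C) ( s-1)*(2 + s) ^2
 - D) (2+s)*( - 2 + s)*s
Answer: A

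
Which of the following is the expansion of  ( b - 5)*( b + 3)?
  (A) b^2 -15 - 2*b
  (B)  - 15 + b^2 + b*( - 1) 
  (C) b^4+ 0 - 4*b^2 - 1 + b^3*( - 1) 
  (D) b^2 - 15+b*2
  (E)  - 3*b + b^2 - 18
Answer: A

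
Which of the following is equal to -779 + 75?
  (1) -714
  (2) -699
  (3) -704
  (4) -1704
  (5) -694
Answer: 3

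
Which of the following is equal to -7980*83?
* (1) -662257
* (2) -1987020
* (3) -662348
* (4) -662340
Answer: 4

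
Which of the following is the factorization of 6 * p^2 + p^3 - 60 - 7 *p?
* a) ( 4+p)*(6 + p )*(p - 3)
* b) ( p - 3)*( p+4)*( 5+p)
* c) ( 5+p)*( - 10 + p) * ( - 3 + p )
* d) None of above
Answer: b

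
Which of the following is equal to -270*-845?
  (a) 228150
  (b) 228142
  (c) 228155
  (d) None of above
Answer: a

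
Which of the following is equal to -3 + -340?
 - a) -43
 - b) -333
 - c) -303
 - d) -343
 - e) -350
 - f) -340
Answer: d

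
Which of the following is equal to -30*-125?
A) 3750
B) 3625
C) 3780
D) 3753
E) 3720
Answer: A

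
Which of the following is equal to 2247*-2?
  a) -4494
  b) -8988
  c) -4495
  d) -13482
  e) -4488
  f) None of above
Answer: a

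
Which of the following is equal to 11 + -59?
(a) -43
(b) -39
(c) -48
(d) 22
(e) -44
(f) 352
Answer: c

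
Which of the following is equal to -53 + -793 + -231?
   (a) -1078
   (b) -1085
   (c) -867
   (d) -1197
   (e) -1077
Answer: e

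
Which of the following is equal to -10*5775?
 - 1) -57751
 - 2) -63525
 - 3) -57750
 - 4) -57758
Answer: 3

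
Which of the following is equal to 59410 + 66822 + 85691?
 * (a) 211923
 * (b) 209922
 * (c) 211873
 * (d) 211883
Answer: a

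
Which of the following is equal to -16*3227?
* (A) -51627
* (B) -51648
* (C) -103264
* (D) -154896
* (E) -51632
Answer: E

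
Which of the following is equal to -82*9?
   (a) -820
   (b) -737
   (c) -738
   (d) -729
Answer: c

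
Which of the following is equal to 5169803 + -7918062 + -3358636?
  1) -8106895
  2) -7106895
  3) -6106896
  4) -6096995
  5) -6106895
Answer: 5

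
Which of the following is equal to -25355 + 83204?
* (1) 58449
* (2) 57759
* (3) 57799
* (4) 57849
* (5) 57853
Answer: 4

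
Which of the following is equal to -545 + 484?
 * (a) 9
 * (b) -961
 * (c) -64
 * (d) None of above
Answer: d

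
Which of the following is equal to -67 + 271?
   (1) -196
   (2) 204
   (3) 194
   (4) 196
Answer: 2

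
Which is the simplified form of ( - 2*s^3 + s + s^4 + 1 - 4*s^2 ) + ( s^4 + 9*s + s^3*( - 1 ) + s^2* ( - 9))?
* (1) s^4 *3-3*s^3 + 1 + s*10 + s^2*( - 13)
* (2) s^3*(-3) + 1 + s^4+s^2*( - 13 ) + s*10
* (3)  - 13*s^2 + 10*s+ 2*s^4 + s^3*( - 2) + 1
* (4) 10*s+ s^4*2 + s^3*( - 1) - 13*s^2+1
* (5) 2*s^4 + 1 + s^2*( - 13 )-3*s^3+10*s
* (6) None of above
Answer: 5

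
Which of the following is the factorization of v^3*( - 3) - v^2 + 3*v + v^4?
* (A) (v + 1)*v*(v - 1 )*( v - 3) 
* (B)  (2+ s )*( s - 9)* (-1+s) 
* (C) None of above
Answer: A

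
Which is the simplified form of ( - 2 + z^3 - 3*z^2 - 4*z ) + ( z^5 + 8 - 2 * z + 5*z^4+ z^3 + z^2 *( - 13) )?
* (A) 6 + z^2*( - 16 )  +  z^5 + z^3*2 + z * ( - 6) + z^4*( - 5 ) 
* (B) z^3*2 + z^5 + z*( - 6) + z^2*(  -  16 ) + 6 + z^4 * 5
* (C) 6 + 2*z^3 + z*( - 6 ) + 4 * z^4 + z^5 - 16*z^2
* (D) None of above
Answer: B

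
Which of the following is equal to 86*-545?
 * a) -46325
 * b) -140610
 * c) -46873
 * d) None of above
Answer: d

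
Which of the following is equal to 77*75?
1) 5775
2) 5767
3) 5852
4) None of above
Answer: 1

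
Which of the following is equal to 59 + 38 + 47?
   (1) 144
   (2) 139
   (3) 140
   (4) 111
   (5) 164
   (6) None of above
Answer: 1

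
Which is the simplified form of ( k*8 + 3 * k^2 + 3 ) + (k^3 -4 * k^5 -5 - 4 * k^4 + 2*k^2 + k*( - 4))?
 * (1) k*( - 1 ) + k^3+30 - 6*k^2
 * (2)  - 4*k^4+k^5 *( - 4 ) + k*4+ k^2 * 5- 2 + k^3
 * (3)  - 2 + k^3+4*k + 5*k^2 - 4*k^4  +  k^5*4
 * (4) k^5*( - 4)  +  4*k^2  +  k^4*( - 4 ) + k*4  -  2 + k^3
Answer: 2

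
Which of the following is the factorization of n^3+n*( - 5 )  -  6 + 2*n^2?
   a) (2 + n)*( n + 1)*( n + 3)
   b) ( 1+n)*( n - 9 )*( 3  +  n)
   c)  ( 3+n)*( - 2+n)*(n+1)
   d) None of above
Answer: c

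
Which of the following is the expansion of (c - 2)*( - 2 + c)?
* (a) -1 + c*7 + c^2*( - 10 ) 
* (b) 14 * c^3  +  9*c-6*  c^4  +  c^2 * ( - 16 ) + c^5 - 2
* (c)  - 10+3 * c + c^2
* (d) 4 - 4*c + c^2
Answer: d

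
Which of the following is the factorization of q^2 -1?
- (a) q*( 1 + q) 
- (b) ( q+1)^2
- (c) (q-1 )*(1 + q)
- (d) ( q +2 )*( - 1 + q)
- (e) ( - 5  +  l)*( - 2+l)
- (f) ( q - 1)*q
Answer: c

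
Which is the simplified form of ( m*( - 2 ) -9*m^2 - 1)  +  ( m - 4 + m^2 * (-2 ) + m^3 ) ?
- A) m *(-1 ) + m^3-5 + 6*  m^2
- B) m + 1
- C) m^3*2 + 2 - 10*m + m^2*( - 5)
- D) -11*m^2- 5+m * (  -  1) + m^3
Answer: D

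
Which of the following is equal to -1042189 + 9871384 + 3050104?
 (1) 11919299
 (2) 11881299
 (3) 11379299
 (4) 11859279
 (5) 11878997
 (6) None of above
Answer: 6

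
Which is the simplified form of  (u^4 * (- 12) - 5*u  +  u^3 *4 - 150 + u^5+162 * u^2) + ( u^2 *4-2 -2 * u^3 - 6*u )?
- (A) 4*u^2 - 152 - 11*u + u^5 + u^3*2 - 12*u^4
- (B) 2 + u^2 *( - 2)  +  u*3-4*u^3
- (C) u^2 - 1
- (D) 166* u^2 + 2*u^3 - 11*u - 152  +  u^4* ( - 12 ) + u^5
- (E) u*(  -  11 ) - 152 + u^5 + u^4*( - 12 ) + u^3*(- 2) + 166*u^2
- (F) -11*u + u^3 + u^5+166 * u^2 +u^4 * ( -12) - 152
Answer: D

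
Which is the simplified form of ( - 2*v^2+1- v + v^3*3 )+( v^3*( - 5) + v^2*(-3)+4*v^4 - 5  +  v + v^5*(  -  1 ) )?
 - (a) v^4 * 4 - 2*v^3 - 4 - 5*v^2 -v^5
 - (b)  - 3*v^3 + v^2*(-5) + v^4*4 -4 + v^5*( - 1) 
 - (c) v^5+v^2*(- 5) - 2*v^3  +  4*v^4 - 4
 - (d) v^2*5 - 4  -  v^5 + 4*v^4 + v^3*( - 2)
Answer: a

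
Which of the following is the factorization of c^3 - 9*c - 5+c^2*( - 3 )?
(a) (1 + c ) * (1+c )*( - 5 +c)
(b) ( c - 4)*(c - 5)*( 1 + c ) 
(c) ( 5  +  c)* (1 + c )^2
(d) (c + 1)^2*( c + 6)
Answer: a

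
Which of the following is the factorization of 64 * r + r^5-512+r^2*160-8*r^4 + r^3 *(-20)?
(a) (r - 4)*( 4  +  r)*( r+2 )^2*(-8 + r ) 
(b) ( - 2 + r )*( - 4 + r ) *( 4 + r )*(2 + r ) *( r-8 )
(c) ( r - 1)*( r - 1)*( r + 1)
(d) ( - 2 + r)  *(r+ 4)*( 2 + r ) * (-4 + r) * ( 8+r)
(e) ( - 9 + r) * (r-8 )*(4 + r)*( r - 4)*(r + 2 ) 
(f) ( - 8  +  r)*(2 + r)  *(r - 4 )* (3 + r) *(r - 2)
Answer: b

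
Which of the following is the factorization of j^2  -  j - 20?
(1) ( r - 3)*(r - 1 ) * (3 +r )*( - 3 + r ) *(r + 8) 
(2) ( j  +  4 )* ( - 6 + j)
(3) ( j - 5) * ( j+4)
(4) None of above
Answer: 3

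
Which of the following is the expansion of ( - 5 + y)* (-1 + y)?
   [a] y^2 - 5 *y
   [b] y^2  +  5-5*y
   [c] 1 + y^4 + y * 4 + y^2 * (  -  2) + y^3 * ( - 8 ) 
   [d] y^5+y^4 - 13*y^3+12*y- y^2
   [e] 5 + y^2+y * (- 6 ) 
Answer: e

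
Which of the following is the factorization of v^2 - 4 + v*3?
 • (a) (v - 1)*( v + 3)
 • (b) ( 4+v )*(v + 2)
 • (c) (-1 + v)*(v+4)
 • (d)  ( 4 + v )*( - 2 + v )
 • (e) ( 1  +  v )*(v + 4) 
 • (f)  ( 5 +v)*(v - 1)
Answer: c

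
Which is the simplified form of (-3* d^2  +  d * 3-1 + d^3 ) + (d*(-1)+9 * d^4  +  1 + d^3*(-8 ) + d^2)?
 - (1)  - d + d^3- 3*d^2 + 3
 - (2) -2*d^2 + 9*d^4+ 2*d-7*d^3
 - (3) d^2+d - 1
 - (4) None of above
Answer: 2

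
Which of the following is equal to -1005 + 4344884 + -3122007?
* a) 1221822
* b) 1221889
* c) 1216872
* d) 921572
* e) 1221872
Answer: e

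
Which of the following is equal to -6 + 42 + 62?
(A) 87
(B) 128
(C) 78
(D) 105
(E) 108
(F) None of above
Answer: F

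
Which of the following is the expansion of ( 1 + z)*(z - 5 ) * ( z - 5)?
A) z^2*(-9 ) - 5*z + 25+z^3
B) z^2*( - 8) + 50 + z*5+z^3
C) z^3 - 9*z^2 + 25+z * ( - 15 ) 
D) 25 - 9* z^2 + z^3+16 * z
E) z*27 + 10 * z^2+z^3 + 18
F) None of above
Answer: F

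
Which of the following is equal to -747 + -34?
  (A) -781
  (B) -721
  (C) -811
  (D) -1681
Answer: A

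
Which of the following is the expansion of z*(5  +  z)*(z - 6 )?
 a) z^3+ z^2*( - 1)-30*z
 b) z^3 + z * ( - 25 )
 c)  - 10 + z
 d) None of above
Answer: a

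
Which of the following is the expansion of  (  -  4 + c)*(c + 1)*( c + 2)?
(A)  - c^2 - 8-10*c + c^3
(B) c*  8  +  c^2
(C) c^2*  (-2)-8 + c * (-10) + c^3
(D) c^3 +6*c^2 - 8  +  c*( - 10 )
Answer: A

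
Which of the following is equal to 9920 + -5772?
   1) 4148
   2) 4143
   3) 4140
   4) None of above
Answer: 1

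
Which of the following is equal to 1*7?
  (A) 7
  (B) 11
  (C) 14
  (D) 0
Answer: A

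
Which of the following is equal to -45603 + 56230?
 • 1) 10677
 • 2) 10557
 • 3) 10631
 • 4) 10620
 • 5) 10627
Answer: 5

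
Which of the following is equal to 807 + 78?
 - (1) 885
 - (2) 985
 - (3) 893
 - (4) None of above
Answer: 1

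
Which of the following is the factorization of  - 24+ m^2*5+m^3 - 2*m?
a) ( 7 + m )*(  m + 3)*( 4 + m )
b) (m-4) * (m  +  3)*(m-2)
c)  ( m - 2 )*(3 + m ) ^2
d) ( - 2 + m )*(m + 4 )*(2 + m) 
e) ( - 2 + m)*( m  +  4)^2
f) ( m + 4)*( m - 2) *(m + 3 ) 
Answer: f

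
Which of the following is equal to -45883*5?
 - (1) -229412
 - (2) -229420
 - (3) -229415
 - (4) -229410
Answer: 3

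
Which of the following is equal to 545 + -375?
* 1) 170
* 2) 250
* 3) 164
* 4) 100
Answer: 1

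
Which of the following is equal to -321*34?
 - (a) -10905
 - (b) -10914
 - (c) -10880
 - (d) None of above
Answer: b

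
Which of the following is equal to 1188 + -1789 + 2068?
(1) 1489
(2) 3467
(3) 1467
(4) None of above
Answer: 3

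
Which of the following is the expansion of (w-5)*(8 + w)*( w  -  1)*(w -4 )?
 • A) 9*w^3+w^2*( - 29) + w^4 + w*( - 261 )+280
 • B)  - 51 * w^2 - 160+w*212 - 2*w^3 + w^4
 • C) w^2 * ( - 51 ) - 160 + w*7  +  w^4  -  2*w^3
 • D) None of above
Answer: B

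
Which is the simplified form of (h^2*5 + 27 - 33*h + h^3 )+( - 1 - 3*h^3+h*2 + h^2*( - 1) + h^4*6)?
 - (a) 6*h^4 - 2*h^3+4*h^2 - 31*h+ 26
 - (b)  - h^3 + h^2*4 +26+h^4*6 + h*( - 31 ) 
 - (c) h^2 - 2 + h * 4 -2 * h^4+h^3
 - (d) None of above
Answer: a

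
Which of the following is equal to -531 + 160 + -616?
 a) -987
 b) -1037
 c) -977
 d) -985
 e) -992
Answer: a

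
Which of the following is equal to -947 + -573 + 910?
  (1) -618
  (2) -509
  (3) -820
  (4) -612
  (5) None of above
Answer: 5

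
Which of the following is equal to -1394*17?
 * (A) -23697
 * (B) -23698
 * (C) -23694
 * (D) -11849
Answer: B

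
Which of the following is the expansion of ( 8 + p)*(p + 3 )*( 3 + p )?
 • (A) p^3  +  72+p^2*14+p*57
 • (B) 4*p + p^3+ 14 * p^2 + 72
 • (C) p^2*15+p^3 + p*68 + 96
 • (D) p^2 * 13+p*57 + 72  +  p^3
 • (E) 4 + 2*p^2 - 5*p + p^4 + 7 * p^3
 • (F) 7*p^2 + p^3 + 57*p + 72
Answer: A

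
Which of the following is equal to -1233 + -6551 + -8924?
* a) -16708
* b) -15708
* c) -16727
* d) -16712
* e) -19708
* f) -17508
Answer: a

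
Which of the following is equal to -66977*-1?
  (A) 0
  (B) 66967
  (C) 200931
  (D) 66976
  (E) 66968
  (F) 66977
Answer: F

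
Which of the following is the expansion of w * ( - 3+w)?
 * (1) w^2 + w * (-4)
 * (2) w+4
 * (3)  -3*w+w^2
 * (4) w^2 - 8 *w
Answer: 3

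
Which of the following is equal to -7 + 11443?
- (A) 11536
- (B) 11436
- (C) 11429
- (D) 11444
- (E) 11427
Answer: B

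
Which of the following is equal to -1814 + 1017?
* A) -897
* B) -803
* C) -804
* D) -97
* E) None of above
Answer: E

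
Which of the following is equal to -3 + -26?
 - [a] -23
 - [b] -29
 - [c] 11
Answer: b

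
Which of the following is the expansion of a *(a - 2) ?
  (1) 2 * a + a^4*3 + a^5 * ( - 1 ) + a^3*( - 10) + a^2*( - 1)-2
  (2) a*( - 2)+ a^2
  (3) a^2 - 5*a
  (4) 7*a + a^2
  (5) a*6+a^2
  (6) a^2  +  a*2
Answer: 2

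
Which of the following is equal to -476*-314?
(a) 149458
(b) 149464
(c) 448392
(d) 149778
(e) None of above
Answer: b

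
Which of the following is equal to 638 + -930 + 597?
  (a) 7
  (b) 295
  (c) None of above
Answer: c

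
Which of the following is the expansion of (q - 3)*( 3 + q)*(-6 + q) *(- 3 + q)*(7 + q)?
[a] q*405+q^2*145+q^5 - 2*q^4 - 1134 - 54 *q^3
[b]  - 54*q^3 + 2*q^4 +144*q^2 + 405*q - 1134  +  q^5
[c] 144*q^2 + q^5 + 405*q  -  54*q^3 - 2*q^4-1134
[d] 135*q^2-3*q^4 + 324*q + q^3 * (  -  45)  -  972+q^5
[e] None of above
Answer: c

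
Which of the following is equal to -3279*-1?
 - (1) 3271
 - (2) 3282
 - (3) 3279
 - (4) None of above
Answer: 3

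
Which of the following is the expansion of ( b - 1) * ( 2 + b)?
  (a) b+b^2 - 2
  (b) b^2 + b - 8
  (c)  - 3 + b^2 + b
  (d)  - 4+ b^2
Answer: a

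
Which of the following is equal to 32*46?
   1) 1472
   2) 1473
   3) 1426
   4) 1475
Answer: 1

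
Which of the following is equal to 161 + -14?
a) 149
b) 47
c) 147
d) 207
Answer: c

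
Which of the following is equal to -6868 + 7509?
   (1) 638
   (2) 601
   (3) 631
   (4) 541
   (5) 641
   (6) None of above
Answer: 5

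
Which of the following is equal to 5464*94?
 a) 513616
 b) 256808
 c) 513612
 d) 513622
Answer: a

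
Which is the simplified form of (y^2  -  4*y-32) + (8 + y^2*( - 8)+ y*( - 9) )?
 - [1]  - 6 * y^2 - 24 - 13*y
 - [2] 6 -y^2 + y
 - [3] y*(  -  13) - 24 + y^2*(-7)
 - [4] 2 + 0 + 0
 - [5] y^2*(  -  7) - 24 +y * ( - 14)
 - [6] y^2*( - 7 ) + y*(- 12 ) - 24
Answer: 3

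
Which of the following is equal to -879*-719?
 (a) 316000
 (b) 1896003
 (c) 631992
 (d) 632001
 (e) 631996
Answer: d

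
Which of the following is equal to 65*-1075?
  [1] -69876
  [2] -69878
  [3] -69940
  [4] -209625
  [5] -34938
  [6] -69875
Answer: 6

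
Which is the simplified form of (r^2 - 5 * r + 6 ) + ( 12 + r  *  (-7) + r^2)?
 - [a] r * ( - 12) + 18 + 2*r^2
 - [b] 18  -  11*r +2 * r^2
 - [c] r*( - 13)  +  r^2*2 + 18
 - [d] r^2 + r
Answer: a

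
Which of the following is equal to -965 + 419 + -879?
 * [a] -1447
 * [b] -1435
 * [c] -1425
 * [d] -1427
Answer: c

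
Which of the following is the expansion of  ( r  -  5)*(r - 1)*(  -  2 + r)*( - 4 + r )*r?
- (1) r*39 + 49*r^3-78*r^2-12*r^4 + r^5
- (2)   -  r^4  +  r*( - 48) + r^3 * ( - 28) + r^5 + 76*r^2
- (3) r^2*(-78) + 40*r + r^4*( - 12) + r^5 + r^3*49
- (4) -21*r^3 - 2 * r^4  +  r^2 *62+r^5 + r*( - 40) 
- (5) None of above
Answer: 3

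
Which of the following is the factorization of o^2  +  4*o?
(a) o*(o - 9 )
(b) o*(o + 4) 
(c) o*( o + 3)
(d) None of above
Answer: b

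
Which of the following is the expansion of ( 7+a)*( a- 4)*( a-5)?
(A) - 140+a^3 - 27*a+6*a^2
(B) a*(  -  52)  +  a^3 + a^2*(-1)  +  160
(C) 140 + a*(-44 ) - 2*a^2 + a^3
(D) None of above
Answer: D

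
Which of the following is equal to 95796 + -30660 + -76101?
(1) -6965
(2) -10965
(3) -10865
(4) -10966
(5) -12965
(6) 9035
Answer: 2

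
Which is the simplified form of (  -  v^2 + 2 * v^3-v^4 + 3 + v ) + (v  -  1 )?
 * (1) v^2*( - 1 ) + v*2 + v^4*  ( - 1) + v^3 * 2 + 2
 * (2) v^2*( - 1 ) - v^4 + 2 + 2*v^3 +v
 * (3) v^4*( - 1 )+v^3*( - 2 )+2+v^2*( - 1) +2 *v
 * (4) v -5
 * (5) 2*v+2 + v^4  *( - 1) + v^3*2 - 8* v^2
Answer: 1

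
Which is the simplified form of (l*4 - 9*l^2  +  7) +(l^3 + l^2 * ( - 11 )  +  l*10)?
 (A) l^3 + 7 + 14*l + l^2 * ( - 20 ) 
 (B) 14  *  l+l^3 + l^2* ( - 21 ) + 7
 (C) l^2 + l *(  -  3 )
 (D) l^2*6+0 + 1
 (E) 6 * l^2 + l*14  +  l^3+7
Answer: A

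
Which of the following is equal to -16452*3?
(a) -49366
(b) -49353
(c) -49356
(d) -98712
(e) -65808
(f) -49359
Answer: c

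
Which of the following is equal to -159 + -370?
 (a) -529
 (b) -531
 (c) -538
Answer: a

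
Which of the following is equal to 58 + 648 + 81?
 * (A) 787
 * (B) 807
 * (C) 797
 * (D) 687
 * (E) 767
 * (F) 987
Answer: A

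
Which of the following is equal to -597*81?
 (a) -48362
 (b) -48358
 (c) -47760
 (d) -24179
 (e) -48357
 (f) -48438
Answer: e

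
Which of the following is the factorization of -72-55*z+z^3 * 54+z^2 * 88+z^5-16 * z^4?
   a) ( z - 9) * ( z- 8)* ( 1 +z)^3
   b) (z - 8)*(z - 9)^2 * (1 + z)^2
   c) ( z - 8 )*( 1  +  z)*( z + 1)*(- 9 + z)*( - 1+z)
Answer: c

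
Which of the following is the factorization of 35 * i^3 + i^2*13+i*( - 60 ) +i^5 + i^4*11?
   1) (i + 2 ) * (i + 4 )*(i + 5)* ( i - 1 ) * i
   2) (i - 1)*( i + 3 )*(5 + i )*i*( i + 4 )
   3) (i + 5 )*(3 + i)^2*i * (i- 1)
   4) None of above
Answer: 2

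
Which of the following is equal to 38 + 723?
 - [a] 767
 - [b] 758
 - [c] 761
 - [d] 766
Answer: c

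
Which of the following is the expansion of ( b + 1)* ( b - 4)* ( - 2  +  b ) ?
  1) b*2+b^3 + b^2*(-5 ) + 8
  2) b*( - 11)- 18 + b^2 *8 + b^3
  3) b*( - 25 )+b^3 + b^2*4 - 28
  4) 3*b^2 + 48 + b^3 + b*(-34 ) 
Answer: 1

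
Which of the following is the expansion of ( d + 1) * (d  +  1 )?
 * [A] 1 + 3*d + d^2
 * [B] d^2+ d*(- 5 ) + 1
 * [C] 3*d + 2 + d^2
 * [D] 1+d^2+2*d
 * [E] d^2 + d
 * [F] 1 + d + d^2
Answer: D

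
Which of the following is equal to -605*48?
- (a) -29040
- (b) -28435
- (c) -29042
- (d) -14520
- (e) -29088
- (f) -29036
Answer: a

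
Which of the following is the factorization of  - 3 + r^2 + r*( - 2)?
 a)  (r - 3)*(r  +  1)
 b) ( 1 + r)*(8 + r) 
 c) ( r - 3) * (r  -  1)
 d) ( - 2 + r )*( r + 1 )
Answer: a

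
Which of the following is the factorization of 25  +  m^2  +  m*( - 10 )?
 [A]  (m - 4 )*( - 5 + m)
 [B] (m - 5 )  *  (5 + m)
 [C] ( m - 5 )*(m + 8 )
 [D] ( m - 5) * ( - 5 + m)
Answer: D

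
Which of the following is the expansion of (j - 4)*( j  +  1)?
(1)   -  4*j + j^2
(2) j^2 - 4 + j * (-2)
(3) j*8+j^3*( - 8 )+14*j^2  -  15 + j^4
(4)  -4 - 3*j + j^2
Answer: 4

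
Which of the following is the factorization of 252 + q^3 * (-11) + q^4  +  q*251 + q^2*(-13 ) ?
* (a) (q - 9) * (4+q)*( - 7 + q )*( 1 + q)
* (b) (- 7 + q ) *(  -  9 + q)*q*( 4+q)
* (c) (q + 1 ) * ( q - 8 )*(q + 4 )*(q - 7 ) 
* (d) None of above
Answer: a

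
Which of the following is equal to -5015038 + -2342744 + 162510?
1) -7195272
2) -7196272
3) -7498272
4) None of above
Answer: 1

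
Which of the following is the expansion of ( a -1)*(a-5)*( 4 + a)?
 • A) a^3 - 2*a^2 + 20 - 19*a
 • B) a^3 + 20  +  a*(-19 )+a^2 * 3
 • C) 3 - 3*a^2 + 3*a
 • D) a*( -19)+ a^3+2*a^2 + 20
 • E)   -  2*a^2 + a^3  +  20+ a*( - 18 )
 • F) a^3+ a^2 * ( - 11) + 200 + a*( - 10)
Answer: A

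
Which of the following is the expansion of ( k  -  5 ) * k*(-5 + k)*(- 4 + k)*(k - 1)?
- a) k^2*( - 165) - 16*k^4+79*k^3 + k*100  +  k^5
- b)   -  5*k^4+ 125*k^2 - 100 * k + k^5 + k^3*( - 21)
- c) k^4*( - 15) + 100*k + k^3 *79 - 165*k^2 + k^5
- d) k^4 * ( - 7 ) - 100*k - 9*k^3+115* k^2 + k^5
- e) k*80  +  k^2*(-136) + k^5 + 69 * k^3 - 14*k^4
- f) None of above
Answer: c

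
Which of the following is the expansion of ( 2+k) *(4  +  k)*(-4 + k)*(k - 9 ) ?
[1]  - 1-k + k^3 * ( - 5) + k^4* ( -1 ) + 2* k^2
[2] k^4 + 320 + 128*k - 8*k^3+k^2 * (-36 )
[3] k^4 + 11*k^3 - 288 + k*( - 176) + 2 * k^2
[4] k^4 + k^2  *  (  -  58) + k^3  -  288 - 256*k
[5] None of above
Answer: 5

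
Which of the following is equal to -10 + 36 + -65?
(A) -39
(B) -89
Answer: A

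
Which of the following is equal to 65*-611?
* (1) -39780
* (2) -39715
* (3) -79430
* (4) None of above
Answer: 2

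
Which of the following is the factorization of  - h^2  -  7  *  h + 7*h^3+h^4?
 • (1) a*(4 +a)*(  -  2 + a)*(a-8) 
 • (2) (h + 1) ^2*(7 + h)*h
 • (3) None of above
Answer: 3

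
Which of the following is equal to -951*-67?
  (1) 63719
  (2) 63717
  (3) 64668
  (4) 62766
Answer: 2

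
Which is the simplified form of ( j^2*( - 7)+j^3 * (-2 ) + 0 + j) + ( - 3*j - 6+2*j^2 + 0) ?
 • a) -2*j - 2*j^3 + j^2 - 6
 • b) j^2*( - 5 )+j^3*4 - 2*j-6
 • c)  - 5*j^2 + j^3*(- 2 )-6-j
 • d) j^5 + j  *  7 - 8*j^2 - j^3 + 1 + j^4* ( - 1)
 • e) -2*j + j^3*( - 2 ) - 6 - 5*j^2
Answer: e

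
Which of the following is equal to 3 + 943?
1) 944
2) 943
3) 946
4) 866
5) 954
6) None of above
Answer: 3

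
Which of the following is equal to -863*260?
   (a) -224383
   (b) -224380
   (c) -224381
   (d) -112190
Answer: b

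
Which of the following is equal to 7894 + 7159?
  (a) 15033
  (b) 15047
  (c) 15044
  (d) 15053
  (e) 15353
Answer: d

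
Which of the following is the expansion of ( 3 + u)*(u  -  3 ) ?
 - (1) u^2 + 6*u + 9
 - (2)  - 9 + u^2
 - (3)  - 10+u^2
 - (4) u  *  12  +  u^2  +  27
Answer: 2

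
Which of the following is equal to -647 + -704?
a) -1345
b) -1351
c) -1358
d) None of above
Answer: b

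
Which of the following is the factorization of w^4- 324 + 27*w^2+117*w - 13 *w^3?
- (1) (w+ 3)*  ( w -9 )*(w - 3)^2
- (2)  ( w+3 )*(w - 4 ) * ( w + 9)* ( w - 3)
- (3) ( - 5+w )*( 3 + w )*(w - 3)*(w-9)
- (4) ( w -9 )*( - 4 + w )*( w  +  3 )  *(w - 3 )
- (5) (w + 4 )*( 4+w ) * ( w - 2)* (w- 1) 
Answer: 4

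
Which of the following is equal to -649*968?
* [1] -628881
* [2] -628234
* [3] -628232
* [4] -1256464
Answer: 3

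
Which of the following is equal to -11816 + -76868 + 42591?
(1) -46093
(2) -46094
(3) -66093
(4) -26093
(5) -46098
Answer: 1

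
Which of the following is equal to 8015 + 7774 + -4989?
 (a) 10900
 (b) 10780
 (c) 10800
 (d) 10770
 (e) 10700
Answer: c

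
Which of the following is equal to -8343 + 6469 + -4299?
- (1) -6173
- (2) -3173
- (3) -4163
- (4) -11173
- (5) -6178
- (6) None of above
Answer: 1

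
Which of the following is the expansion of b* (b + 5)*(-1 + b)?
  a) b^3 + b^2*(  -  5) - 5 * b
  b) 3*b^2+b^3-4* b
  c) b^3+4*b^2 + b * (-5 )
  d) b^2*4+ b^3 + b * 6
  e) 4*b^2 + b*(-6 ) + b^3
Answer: c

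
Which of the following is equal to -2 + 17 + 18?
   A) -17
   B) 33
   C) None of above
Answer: B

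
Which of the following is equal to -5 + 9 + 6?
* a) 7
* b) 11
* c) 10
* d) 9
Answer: c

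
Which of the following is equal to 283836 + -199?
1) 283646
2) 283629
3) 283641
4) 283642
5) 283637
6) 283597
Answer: 5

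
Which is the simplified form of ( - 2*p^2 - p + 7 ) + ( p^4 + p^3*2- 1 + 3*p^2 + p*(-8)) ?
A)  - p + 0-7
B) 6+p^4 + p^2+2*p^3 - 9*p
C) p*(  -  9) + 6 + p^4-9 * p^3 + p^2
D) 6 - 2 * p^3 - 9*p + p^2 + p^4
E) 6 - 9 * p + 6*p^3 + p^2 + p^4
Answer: B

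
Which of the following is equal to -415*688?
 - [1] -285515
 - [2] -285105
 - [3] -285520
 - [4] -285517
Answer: 3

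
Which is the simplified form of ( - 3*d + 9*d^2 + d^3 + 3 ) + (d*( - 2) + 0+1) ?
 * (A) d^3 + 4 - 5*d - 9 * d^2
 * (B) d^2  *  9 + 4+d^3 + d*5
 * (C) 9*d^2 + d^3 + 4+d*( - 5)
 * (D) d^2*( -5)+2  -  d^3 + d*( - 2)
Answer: C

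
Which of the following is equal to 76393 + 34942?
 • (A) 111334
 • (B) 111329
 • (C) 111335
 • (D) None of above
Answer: C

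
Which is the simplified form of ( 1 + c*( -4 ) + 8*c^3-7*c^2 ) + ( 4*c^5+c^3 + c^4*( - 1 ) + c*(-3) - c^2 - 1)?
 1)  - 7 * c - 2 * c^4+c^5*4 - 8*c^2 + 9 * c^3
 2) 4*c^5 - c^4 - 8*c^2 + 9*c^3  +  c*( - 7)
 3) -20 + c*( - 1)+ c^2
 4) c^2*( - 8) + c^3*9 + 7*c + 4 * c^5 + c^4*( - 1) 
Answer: 2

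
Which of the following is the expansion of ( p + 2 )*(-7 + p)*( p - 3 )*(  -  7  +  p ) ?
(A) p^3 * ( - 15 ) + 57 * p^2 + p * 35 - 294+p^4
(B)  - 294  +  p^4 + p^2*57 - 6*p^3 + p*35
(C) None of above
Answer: A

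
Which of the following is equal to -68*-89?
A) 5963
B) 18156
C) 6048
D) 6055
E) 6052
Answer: E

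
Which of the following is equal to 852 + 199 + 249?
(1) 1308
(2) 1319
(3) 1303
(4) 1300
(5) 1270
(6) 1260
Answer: 4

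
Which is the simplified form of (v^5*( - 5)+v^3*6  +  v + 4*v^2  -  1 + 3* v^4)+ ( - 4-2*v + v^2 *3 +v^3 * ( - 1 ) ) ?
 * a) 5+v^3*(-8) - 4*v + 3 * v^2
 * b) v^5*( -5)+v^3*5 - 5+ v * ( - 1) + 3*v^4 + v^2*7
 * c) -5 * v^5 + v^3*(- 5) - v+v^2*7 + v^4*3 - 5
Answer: b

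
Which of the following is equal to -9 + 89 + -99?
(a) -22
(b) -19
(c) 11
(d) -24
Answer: b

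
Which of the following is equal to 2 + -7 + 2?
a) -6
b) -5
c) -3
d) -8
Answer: c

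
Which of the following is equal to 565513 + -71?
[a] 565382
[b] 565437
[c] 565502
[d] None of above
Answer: d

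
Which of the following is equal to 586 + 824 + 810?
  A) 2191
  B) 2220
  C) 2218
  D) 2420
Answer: B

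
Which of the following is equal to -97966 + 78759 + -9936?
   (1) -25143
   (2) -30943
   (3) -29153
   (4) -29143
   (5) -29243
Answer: 4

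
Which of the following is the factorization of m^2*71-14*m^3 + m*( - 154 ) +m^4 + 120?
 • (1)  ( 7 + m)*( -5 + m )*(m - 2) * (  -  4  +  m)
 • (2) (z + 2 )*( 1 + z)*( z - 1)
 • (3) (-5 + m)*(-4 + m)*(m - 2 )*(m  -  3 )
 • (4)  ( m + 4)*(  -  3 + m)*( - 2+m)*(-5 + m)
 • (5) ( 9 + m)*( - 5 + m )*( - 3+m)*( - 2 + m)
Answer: 3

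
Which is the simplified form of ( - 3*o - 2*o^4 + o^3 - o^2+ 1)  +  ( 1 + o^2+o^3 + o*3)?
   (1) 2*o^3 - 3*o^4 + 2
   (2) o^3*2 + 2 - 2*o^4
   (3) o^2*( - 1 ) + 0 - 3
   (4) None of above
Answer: 2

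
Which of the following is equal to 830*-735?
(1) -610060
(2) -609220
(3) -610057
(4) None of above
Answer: 4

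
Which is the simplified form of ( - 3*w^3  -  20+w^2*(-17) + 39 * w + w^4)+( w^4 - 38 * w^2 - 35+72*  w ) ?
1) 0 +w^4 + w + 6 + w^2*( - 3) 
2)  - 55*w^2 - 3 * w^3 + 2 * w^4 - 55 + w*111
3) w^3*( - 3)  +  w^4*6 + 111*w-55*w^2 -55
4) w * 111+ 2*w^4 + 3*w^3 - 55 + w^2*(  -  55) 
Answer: 2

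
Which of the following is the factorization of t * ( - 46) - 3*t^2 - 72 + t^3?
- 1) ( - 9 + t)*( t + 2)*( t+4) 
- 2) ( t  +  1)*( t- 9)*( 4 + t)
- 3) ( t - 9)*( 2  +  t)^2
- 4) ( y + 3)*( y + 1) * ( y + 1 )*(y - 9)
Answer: 1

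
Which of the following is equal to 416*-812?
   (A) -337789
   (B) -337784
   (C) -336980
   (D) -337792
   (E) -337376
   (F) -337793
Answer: D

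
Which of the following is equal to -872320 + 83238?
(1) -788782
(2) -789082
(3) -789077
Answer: 2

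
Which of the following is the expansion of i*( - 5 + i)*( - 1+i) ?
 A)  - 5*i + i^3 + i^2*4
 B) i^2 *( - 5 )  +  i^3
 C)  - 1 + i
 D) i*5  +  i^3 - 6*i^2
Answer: D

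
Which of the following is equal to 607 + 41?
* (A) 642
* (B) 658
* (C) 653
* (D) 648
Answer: D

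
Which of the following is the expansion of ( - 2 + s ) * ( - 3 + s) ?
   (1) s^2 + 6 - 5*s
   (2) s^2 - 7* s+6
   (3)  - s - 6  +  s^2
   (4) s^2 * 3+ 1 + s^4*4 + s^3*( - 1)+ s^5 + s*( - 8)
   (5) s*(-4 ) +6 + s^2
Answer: 1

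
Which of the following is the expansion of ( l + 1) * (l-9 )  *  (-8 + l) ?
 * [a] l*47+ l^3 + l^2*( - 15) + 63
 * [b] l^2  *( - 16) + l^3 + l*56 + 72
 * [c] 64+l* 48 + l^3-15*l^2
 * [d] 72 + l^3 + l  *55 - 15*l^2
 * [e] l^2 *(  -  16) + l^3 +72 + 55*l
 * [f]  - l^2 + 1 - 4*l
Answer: e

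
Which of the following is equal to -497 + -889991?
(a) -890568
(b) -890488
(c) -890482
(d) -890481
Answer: b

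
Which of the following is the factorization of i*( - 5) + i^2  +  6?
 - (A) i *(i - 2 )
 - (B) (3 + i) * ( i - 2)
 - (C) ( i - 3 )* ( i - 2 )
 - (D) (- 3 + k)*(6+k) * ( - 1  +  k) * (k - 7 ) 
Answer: C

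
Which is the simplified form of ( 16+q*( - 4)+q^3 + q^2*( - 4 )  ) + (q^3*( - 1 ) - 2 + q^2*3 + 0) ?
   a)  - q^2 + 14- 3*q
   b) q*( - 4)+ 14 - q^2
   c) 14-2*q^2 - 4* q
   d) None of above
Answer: b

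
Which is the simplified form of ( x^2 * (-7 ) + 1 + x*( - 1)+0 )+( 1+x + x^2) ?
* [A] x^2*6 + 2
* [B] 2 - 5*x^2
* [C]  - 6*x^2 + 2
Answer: C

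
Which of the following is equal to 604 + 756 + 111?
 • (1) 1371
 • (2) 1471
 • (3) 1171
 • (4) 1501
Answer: 2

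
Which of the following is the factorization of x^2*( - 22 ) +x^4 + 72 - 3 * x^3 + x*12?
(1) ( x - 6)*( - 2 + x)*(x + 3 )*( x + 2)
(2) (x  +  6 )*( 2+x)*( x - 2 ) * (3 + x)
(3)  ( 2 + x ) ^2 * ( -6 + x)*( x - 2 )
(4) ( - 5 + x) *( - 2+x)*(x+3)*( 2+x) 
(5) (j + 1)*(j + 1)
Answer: 1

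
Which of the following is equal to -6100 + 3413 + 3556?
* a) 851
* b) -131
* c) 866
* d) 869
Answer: d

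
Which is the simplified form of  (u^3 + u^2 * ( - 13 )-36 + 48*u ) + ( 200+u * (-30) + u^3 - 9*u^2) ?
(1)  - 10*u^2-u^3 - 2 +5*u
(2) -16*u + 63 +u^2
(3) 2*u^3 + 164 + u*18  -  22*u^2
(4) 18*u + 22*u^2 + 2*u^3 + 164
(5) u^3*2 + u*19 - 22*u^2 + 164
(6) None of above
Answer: 3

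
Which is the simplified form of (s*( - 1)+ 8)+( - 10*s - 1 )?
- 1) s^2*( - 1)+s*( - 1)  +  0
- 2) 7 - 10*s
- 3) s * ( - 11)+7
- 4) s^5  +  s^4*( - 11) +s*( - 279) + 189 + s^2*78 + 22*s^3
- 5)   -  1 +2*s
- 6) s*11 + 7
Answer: 3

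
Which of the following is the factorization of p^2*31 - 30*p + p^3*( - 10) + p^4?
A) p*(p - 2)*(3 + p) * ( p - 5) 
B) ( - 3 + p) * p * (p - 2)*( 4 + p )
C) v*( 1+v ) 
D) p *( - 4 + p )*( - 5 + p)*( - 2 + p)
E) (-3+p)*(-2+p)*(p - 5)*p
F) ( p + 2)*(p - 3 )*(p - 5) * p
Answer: E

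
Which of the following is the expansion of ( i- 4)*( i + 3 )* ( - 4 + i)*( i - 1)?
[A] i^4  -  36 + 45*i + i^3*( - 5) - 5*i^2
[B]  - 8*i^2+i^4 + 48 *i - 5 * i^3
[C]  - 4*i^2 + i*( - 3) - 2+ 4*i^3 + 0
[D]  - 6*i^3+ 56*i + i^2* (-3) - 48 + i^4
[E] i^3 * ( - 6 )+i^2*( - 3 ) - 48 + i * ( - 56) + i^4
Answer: D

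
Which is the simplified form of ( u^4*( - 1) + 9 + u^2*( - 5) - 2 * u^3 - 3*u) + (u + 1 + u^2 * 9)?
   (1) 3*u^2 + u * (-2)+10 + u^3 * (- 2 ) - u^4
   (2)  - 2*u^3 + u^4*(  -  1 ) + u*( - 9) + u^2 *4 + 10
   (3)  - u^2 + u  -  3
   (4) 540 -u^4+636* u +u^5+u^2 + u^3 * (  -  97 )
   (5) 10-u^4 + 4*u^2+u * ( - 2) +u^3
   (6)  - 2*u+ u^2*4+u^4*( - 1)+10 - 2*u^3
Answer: 6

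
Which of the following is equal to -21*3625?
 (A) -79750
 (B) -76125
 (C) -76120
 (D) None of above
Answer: B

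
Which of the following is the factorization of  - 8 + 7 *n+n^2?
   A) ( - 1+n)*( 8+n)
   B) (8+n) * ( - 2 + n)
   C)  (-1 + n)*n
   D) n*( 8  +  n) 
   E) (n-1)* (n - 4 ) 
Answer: A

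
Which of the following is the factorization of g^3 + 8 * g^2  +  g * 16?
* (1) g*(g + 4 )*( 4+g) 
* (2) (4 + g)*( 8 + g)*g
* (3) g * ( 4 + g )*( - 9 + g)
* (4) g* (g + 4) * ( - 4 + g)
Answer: 1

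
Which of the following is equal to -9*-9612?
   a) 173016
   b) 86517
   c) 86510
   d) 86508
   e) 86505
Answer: d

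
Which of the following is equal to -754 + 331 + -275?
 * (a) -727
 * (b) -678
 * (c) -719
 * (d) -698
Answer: d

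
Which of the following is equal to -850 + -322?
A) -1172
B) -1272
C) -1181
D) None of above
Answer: A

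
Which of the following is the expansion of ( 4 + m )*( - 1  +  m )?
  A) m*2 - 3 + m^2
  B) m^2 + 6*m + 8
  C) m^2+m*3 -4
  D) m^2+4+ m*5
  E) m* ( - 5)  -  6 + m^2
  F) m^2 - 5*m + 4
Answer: C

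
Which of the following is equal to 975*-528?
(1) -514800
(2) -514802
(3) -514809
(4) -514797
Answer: 1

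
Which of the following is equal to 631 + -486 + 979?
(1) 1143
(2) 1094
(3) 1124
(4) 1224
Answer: 3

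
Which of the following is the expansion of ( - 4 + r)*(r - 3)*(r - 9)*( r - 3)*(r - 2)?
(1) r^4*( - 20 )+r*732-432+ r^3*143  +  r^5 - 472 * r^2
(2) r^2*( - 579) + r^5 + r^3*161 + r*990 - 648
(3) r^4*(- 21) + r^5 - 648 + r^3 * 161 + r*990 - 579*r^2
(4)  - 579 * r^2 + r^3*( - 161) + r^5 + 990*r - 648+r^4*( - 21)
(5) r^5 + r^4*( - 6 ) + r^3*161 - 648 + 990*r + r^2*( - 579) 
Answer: 3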